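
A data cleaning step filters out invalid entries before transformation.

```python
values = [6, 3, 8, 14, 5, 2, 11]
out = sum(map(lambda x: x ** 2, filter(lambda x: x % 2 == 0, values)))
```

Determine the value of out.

Step 1: Filter even numbers from [6, 3, 8, 14, 5, 2, 11]: [6, 8, 14, 2]
Step 2: Square each: [36, 64, 196, 4]
Step 3: Sum = 300.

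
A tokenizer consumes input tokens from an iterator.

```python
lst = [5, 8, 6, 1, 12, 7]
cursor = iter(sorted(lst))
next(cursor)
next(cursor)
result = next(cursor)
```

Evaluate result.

Step 1: sorted([5, 8, 6, 1, 12, 7]) = [1, 5, 6, 7, 8, 12].
Step 2: Create iterator and skip 2 elements.
Step 3: next() returns 6.
Therefore result = 6.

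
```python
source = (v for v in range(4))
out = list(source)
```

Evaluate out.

Step 1: Generator expression iterates range(4): [0, 1, 2, 3].
Step 2: list() collects all values.
Therefore out = [0, 1, 2, 3].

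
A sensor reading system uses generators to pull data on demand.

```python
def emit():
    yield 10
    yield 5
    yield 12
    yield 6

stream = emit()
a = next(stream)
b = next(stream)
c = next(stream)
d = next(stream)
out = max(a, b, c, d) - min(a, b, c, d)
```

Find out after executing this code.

Step 1: Create generator and consume all values:
  a = next(stream) = 10
  b = next(stream) = 5
  c = next(stream) = 12
  d = next(stream) = 6
Step 2: max = 12, min = 5, out = 12 - 5 = 7.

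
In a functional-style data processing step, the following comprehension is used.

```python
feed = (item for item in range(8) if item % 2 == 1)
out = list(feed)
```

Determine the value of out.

Step 1: Filter range(8) keeping only odd values:
  item=0: even, excluded
  item=1: odd, included
  item=2: even, excluded
  item=3: odd, included
  item=4: even, excluded
  item=5: odd, included
  item=6: even, excluded
  item=7: odd, included
Therefore out = [1, 3, 5, 7].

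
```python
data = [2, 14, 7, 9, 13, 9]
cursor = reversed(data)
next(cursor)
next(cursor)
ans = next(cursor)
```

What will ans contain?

Step 1: reversed([2, 14, 7, 9, 13, 9]) gives iterator: [9, 13, 9, 7, 14, 2].
Step 2: First next() = 9, second next() = 13.
Step 3: Third next() = 9.
Therefore ans = 9.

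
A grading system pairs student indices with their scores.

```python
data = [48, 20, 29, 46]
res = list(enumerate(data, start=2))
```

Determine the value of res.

Step 1: enumerate with start=2:
  (2, 48)
  (3, 20)
  (4, 29)
  (5, 46)
Therefore res = [(2, 48), (3, 20), (4, 29), (5, 46)].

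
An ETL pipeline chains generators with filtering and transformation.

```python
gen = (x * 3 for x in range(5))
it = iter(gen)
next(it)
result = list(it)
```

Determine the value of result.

Step 1: Generator produces [0, 3, 6, 9, 12].
Step 2: next(it) consumes first element (0).
Step 3: list(it) collects remaining: [3, 6, 9, 12].
Therefore result = [3, 6, 9, 12].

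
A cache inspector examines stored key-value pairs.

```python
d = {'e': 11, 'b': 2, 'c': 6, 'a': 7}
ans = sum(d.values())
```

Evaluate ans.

Step 1: d.values() = [11, 2, 6, 7].
Step 2: sum = 26.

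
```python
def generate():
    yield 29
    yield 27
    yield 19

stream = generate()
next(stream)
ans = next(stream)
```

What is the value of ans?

Step 1: generate() creates a generator.
Step 2: next(stream) yields 29 (consumed and discarded).
Step 3: next(stream) yields 27, assigned to ans.
Therefore ans = 27.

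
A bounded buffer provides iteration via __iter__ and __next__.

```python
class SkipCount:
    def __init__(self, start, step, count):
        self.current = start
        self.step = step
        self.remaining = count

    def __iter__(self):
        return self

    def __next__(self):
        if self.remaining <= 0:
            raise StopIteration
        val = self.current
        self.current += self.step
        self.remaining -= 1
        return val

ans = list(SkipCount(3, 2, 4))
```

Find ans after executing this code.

Step 1: SkipCount starts at 3, increments by 2, for 4 steps:
  Yield 3, then current += 2
  Yield 5, then current += 2
  Yield 7, then current += 2
  Yield 9, then current += 2
Therefore ans = [3, 5, 7, 9].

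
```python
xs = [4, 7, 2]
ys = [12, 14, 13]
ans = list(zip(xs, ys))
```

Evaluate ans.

Step 1: zip pairs elements at same index:
  Index 0: (4, 12)
  Index 1: (7, 14)
  Index 2: (2, 13)
Therefore ans = [(4, 12), (7, 14), (2, 13)].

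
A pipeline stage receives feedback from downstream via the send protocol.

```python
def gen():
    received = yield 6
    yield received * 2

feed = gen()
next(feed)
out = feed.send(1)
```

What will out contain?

Step 1: next(feed) advances to first yield, producing 6.
Step 2: send(1) resumes, received = 1.
Step 3: yield received * 2 = 1 * 2 = 2.
Therefore out = 2.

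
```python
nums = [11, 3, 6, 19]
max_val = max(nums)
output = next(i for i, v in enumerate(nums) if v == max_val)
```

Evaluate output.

Step 1: max([11, 3, 6, 19]) = 19.
Step 2: Find first index where value == 19:
  Index 0: 11 != 19
  Index 1: 3 != 19
  Index 2: 6 != 19
  Index 3: 19 == 19, found!
Therefore output = 3.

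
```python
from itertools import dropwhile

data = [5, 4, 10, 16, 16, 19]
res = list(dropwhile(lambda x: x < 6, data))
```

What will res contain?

Step 1: dropwhile drops elements while < 6:
  5 < 6: dropped
  4 < 6: dropped
  10: kept (dropping stopped)
Step 2: Remaining elements kept regardless of condition.
Therefore res = [10, 16, 16, 19].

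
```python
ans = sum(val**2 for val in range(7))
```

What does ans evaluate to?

Step 1: Compute val**2 for each val in range(7):
  val=0: 0**2 = 0
  val=1: 1**2 = 1
  val=2: 2**2 = 4
  val=3: 3**2 = 9
  val=4: 4**2 = 16
  val=5: 5**2 = 25
  val=6: 6**2 = 36
Step 2: sum = 0 + 1 + 4 + 9 + 16 + 25 + 36 = 91.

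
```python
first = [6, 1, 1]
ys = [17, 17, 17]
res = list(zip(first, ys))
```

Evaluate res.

Step 1: zip pairs elements at same index:
  Index 0: (6, 17)
  Index 1: (1, 17)
  Index 2: (1, 17)
Therefore res = [(6, 17), (1, 17), (1, 17)].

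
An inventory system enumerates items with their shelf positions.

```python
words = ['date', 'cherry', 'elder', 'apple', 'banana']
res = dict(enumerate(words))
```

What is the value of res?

Step 1: enumerate pairs indices with words:
  0 -> 'date'
  1 -> 'cherry'
  2 -> 'elder'
  3 -> 'apple'
  4 -> 'banana'
Therefore res = {0: 'date', 1: 'cherry', 2: 'elder', 3: 'apple', 4: 'banana'}.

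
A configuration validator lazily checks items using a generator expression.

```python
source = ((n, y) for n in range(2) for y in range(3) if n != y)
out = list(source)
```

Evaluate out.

Step 1: Nested generator over range(2) x range(3) where n != y:
  (0, 0): excluded (n == y)
  (0, 1): included
  (0, 2): included
  (1, 0): included
  (1, 1): excluded (n == y)
  (1, 2): included
Therefore out = [(0, 1), (0, 2), (1, 0), (1, 2)].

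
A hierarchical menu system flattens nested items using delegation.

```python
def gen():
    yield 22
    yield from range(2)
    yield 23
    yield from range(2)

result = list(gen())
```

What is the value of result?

Step 1: Trace yields in order:
  yield 22
  yield 0
  yield 1
  yield 23
  yield 0
  yield 1
Therefore result = [22, 0, 1, 23, 0, 1].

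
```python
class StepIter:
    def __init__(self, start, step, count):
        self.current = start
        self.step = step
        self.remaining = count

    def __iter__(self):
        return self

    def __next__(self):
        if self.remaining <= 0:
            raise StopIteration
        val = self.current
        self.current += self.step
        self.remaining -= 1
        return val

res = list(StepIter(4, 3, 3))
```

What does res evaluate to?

Step 1: StepIter starts at 4, increments by 3, for 3 steps:
  Yield 4, then current += 3
  Yield 7, then current += 3
  Yield 10, then current += 3
Therefore res = [4, 7, 10].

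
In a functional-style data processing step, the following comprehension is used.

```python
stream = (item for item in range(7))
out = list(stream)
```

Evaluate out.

Step 1: Generator expression iterates range(7): [0, 1, 2, 3, 4, 5, 6].
Step 2: list() collects all values.
Therefore out = [0, 1, 2, 3, 4, 5, 6].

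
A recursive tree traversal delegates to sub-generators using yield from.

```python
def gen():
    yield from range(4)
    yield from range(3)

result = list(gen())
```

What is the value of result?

Step 1: Trace yields in order:
  yield 0
  yield 1
  yield 2
  yield 3
  yield 0
  yield 1
  yield 2
Therefore result = [0, 1, 2, 3, 0, 1, 2].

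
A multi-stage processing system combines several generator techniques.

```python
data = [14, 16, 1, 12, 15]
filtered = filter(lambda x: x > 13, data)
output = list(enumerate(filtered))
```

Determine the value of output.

Step 1: Filter [14, 16, 1, 12, 15] for > 13: [14, 16, 15].
Step 2: enumerate re-indexes from 0: [(0, 14), (1, 16), (2, 15)].
Therefore output = [(0, 14), (1, 16), (2, 15)].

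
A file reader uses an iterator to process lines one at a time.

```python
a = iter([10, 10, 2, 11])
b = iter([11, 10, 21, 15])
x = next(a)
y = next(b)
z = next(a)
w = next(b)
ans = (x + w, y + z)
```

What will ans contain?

Step 1: a iterates [10, 10, 2, 11], b iterates [11, 10, 21, 15].
Step 2: x = next(a) = 10, y = next(b) = 11.
Step 3: z = next(a) = 10, w = next(b) = 10.
Step 4: ans = (10 + 10, 11 + 10) = (20, 21).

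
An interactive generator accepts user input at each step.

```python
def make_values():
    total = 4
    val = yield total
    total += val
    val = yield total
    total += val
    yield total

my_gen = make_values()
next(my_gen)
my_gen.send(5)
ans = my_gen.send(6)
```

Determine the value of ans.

Step 1: next() -> yield total=4.
Step 2: send(5) -> val=5, total = 4+5 = 9, yield 9.
Step 3: send(6) -> val=6, total = 9+6 = 15, yield 15.
Therefore ans = 15.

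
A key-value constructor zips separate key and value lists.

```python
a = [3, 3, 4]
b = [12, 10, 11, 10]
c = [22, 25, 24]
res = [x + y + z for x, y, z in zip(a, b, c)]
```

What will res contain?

Step 1: zip three lists (truncates to shortest, len=3):
  3 + 12 + 22 = 37
  3 + 10 + 25 = 38
  4 + 11 + 24 = 39
Therefore res = [37, 38, 39].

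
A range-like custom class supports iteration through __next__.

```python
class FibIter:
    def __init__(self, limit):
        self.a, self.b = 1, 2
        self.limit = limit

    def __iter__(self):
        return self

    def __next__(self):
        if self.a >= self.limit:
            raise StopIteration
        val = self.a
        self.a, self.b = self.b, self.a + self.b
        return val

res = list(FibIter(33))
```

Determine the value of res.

Step 1: Fibonacci-like sequence (a=1, b=2) until >= 33:
  Yield 1, then a,b = 2,3
  Yield 2, then a,b = 3,5
  Yield 3, then a,b = 5,8
  Yield 5, then a,b = 8,13
  Yield 8, then a,b = 13,21
  Yield 13, then a,b = 21,34
  Yield 21, then a,b = 34,55
Step 2: 34 >= 33, stop.
Therefore res = [1, 2, 3, 5, 8, 13, 21].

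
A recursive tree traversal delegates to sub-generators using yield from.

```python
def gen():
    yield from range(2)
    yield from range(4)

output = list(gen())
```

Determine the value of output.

Step 1: Trace yields in order:
  yield 0
  yield 1
  yield 0
  yield 1
  yield 2
  yield 3
Therefore output = [0, 1, 0, 1, 2, 3].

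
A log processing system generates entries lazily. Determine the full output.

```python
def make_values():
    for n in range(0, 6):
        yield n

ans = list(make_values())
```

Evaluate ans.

Step 1: The generator yields each value from range(0, 6).
Step 2: list() consumes all yields: [0, 1, 2, 3, 4, 5].
Therefore ans = [0, 1, 2, 3, 4, 5].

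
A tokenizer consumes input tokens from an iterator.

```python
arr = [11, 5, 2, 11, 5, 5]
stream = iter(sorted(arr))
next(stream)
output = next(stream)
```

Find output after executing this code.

Step 1: sorted([11, 5, 2, 11, 5, 5]) = [2, 5, 5, 5, 11, 11].
Step 2: Create iterator and skip 1 elements.
Step 3: next() returns 5.
Therefore output = 5.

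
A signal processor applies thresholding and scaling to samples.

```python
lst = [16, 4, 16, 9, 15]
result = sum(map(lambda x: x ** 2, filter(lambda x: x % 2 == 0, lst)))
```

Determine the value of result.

Step 1: Filter even numbers from [16, 4, 16, 9, 15]: [16, 4, 16]
Step 2: Square each: [256, 16, 256]
Step 3: Sum = 528.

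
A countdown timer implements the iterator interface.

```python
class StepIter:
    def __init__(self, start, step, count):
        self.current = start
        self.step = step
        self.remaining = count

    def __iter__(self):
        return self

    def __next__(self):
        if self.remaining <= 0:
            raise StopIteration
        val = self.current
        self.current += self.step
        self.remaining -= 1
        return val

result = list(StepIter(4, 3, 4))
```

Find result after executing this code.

Step 1: StepIter starts at 4, increments by 3, for 4 steps:
  Yield 4, then current += 3
  Yield 7, then current += 3
  Yield 10, then current += 3
  Yield 13, then current += 3
Therefore result = [4, 7, 10, 13].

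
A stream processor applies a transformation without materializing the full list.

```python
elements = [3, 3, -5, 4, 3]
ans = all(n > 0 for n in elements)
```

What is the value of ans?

Step 1: Check n > 0 for each element in [3, 3, -5, 4, 3]:
  3 > 0: True
  3 > 0: True
  -5 > 0: False
  4 > 0: True
  3 > 0: True
Step 2: all() returns False.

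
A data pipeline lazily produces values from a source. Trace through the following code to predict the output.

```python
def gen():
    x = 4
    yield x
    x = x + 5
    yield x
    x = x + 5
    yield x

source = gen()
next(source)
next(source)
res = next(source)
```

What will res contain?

Step 1: Trace through generator execution:
  Yield 1: x starts at 4, yield 4
  Yield 2: x = 4 + 5 = 9, yield 9
  Yield 3: x = 9 + 5 = 14, yield 14
Step 2: First next() gets 4, second next() gets the second value, third next() yields 14.
Therefore res = 14.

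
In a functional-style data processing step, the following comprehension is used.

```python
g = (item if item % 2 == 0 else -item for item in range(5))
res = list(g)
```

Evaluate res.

Step 1: For each item in range(5), yield item if even, else -item:
  item=0: even, yield 0
  item=1: odd, yield -1
  item=2: even, yield 2
  item=3: odd, yield -3
  item=4: even, yield 4
Therefore res = [0, -1, 2, -3, 4].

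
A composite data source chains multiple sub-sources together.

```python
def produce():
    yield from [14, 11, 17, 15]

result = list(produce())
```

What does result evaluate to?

Step 1: yield from delegates to the iterable, yielding each element.
Step 2: Collected values: [14, 11, 17, 15].
Therefore result = [14, 11, 17, 15].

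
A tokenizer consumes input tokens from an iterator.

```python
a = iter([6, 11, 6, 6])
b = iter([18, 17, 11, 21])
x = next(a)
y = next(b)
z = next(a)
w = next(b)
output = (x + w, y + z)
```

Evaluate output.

Step 1: a iterates [6, 11, 6, 6], b iterates [18, 17, 11, 21].
Step 2: x = next(a) = 6, y = next(b) = 18.
Step 3: z = next(a) = 11, w = next(b) = 17.
Step 4: output = (6 + 17, 18 + 11) = (23, 29).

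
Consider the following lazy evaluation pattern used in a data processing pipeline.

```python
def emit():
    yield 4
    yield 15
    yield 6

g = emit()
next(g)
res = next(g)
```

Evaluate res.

Step 1: emit() creates a generator.
Step 2: next(g) yields 4 (consumed and discarded).
Step 3: next(g) yields 15, assigned to res.
Therefore res = 15.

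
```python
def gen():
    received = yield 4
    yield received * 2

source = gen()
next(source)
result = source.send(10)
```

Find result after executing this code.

Step 1: next(source) advances to first yield, producing 4.
Step 2: send(10) resumes, received = 10.
Step 3: yield received * 2 = 10 * 2 = 20.
Therefore result = 20.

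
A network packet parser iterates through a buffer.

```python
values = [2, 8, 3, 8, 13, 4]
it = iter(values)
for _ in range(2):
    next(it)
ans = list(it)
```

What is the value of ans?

Step 1: Create iterator over [2, 8, 3, 8, 13, 4].
Step 2: Advance 2 positions (consuming [2, 8]).
Step 3: list() collects remaining elements: [3, 8, 13, 4].
Therefore ans = [3, 8, 13, 4].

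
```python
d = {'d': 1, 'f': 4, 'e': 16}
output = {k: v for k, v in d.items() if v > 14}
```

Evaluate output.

Step 1: Filter items where value > 14:
  'd': 1 <= 14: removed
  'f': 4 <= 14: removed
  'e': 16 > 14: kept
Therefore output = {'e': 16}.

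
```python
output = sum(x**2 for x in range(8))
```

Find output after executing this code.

Step 1: Compute x**2 for each x in range(8):
  x=0: 0**2 = 0
  x=1: 1**2 = 1
  x=2: 2**2 = 4
  x=3: 3**2 = 9
  x=4: 4**2 = 16
  x=5: 5**2 = 25
  x=6: 6**2 = 36
  x=7: 7**2 = 49
Step 2: sum = 0 + 1 + 4 + 9 + 16 + 25 + 36 + 49 = 140.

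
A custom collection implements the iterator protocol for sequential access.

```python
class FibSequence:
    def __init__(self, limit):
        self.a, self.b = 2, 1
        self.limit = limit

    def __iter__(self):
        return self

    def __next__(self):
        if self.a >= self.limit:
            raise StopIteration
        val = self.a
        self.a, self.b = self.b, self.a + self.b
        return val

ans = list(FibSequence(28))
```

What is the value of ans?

Step 1: Fibonacci-like sequence (a=2, b=1) until >= 28:
  Yield 2, then a,b = 1,3
  Yield 1, then a,b = 3,4
  Yield 3, then a,b = 4,7
  Yield 4, then a,b = 7,11
  Yield 7, then a,b = 11,18
  Yield 11, then a,b = 18,29
  Yield 18, then a,b = 29,47
Step 2: 29 >= 28, stop.
Therefore ans = [2, 1, 3, 4, 7, 11, 18].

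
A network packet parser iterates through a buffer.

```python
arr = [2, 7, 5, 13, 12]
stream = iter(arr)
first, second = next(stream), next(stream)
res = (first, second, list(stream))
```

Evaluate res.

Step 1: Create iterator over [2, 7, 5, 13, 12].
Step 2: first = 2, second = 7.
Step 3: Remaining elements: [5, 13, 12].
Therefore res = (2, 7, [5, 13, 12]).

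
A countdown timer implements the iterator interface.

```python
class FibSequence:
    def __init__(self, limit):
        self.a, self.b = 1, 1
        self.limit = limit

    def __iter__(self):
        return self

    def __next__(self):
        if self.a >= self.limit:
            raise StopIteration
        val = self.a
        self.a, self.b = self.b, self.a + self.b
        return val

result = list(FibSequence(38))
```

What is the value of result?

Step 1: Fibonacci-like sequence (a=1, b=1) until >= 38:
  Yield 1, then a,b = 1,2
  Yield 1, then a,b = 2,3
  Yield 2, then a,b = 3,5
  Yield 3, then a,b = 5,8
  Yield 5, then a,b = 8,13
  Yield 8, then a,b = 13,21
  Yield 13, then a,b = 21,34
  Yield 21, then a,b = 34,55
  Yield 34, then a,b = 55,89
Step 2: 55 >= 38, stop.
Therefore result = [1, 1, 2, 3, 5, 8, 13, 21, 34].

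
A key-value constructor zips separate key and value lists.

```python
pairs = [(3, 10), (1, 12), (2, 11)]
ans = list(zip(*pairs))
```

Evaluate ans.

Step 1: zip(*pairs) transposes: unzips [(3, 10), (1, 12), (2, 11)] into separate sequences.
Step 2: First elements: (3, 1, 2), second elements: (10, 12, 11).
Therefore ans = [(3, 1, 2), (10, 12, 11)].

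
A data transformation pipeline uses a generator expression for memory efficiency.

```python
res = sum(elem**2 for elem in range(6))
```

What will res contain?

Step 1: Compute elem**2 for each elem in range(6):
  elem=0: 0**2 = 0
  elem=1: 1**2 = 1
  elem=2: 2**2 = 4
  elem=3: 3**2 = 9
  elem=4: 4**2 = 16
  elem=5: 5**2 = 25
Step 2: sum = 0 + 1 + 4 + 9 + 16 + 25 = 55.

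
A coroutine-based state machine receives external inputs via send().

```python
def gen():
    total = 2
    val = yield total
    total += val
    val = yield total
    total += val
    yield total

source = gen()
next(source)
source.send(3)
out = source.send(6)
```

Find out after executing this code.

Step 1: next() -> yield total=2.
Step 2: send(3) -> val=3, total = 2+3 = 5, yield 5.
Step 3: send(6) -> val=6, total = 5+6 = 11, yield 11.
Therefore out = 11.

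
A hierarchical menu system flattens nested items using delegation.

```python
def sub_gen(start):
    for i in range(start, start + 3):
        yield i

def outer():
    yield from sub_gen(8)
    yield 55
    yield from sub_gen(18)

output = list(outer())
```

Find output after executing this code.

Step 1: outer() delegates to sub_gen(8):
  yield 8
  yield 9
  yield 10
Step 2: yield 55
Step 3: Delegates to sub_gen(18):
  yield 18
  yield 19
  yield 20
Therefore output = [8, 9, 10, 55, 18, 19, 20].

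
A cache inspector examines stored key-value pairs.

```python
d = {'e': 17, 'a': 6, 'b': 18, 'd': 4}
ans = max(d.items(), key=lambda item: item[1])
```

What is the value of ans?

Step 1: Find item with maximum value:
  ('e', 17)
  ('a', 6)
  ('b', 18)
  ('d', 4)
Step 2: Maximum value is 18 at key 'b'.
Therefore ans = ('b', 18).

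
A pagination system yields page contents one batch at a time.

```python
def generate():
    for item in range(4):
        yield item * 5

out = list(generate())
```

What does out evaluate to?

Step 1: For each item in range(4), yield item * 5:
  item=0: yield 0 * 5 = 0
  item=1: yield 1 * 5 = 5
  item=2: yield 2 * 5 = 10
  item=3: yield 3 * 5 = 15
Therefore out = [0, 5, 10, 15].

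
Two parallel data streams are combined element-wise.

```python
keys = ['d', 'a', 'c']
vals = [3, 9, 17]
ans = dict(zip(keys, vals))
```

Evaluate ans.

Step 1: zip pairs keys with values:
  'd' -> 3
  'a' -> 9
  'c' -> 17
Therefore ans = {'d': 3, 'a': 9, 'c': 17}.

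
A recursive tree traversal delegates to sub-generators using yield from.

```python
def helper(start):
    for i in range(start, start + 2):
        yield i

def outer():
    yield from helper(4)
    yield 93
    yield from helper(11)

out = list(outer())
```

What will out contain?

Step 1: outer() delegates to helper(4):
  yield 4
  yield 5
Step 2: yield 93
Step 3: Delegates to helper(11):
  yield 11
  yield 12
Therefore out = [4, 5, 93, 11, 12].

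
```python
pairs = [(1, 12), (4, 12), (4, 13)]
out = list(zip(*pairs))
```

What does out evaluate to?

Step 1: zip(*pairs) transposes: unzips [(1, 12), (4, 12), (4, 13)] into separate sequences.
Step 2: First elements: (1, 4, 4), second elements: (12, 12, 13).
Therefore out = [(1, 4, 4), (12, 12, 13)].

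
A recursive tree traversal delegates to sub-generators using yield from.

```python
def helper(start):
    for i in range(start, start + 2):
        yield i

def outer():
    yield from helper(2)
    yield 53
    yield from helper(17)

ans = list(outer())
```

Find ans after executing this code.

Step 1: outer() delegates to helper(2):
  yield 2
  yield 3
Step 2: yield 53
Step 3: Delegates to helper(17):
  yield 17
  yield 18
Therefore ans = [2, 3, 53, 17, 18].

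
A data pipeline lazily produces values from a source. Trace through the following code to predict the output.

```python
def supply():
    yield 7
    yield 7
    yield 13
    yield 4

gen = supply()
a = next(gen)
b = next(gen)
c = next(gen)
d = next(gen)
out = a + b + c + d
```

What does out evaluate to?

Step 1: Create generator and consume all values:
  a = next(gen) = 7
  b = next(gen) = 7
  c = next(gen) = 13
  d = next(gen) = 4
Step 2: out = 7 + 7 + 13 + 4 = 31.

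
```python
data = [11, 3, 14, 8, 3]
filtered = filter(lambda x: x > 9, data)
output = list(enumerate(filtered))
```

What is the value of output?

Step 1: Filter [11, 3, 14, 8, 3] for > 9: [11, 14].
Step 2: enumerate re-indexes from 0: [(0, 11), (1, 14)].
Therefore output = [(0, 11), (1, 14)].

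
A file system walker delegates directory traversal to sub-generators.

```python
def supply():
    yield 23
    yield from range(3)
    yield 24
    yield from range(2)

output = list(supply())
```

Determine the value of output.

Step 1: Trace yields in order:
  yield 23
  yield 0
  yield 1
  yield 2
  yield 24
  yield 0
  yield 1
Therefore output = [23, 0, 1, 2, 24, 0, 1].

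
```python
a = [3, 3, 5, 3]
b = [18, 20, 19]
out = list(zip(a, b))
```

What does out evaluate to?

Step 1: zip stops at shortest (len(a)=4, len(b)=3):
  Index 0: (3, 18)
  Index 1: (3, 20)
  Index 2: (5, 19)
Step 2: Last element of a (3) has no pair, dropped.
Therefore out = [(3, 18), (3, 20), (5, 19)].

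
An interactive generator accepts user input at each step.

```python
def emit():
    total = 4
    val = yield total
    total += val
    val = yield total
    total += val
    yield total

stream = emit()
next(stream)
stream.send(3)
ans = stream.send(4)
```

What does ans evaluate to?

Step 1: next() -> yield total=4.
Step 2: send(3) -> val=3, total = 4+3 = 7, yield 7.
Step 3: send(4) -> val=4, total = 7+4 = 11, yield 11.
Therefore ans = 11.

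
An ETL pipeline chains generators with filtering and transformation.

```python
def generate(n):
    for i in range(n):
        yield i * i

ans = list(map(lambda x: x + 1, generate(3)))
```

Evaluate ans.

Step 1: generate(3) yields squares: [0, 1, 4].
Step 2: map adds 1 to each: [1, 2, 5].
Therefore ans = [1, 2, 5].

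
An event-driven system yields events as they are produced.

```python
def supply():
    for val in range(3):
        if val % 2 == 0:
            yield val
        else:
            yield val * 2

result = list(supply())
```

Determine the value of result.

Step 1: For each val in range(3), yield val if even, else val*2:
  val=0 (even): yield 0
  val=1 (odd): yield 1*2 = 2
  val=2 (even): yield 2
Therefore result = [0, 2, 2].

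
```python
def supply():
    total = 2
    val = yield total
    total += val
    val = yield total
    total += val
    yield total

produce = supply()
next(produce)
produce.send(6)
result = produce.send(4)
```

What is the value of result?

Step 1: next() -> yield total=2.
Step 2: send(6) -> val=6, total = 2+6 = 8, yield 8.
Step 3: send(4) -> val=4, total = 8+4 = 12, yield 12.
Therefore result = 12.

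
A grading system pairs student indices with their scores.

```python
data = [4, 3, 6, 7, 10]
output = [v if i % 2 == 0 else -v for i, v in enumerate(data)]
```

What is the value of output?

Step 1: For each (i, v), keep v if i is even, negate if odd:
  i=0 (even): keep 4
  i=1 (odd): negate to -3
  i=2 (even): keep 6
  i=3 (odd): negate to -7
  i=4 (even): keep 10
Therefore output = [4, -3, 6, -7, 10].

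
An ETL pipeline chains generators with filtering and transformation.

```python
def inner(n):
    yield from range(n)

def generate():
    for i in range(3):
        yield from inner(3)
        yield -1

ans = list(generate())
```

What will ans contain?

Step 1: For each i in range(3):
  i=0: yield from inner(3) -> [0, 1, 2], then yield -1
  i=1: yield from inner(3) -> [0, 1, 2], then yield -1
  i=2: yield from inner(3) -> [0, 1, 2], then yield -1
Therefore ans = [0, 1, 2, -1, 0, 1, 2, -1, 0, 1, 2, -1].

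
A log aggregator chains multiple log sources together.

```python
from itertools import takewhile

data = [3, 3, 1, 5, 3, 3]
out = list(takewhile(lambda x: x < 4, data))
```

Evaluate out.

Step 1: takewhile stops at first element >= 4:
  3 < 4: take
  3 < 4: take
  1 < 4: take
  5 >= 4: stop
Therefore out = [3, 3, 1].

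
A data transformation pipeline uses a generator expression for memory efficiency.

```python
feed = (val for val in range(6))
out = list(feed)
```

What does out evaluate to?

Step 1: Generator expression iterates range(6): [0, 1, 2, 3, 4, 5].
Step 2: list() collects all values.
Therefore out = [0, 1, 2, 3, 4, 5].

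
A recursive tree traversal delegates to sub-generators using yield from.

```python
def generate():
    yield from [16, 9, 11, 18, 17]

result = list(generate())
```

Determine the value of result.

Step 1: yield from delegates to the iterable, yielding each element.
Step 2: Collected values: [16, 9, 11, 18, 17].
Therefore result = [16, 9, 11, 18, 17].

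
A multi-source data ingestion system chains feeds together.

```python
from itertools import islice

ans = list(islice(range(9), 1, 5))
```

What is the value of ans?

Step 1: islice(range(9), 1, 5) takes elements at indices [1, 5).
Step 2: Elements: [1, 2, 3, 4].
Therefore ans = [1, 2, 3, 4].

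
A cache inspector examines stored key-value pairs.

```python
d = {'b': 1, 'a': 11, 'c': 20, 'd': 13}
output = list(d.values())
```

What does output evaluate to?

Step 1: d.values() returns the dictionary values in insertion order.
Therefore output = [1, 11, 20, 13].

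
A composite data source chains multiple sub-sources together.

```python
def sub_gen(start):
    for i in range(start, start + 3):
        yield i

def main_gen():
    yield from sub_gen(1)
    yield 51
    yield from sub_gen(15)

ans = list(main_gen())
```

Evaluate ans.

Step 1: main_gen() delegates to sub_gen(1):
  yield 1
  yield 2
  yield 3
Step 2: yield 51
Step 3: Delegates to sub_gen(15):
  yield 15
  yield 16
  yield 17
Therefore ans = [1, 2, 3, 51, 15, 16, 17].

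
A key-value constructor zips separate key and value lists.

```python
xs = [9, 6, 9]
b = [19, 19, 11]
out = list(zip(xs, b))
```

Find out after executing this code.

Step 1: zip pairs elements at same index:
  Index 0: (9, 19)
  Index 1: (6, 19)
  Index 2: (9, 11)
Therefore out = [(9, 19), (6, 19), (9, 11)].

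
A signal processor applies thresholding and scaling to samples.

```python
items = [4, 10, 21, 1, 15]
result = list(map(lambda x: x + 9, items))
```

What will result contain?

Step 1: Apply lambda x: x + 9 to each element:
  4 -> 13
  10 -> 19
  21 -> 30
  1 -> 10
  15 -> 24
Therefore result = [13, 19, 30, 10, 24].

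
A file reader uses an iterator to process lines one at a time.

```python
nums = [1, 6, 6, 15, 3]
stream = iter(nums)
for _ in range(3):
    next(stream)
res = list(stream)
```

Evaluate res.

Step 1: Create iterator over [1, 6, 6, 15, 3].
Step 2: Advance 3 positions (consuming [1, 6, 6]).
Step 3: list() collects remaining elements: [15, 3].
Therefore res = [15, 3].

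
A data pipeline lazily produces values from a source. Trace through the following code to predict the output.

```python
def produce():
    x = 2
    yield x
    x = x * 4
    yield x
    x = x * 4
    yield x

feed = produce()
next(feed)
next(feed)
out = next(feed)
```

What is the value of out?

Step 1: Trace through generator execution:
  Yield 1: x starts at 2, yield 2
  Yield 2: x = 2 * 4 = 8, yield 8
  Yield 3: x = 8 * 4 = 32, yield 32
Step 2: First next() gets 2, second next() gets the second value, third next() yields 32.
Therefore out = 32.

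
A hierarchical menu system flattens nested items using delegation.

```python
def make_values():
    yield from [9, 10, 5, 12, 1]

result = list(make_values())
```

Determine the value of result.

Step 1: yield from delegates to the iterable, yielding each element.
Step 2: Collected values: [9, 10, 5, 12, 1].
Therefore result = [9, 10, 5, 12, 1].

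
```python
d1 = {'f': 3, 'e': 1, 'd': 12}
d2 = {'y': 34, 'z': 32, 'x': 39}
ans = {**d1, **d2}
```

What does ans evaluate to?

Step 1: Merge d1 and d2 (d2 values override on key conflicts).
Step 2: d1 has keys ['f', 'e', 'd'], d2 has keys ['y', 'z', 'x'].
Therefore ans = {'f': 3, 'e': 1, 'd': 12, 'y': 34, 'z': 32, 'x': 39}.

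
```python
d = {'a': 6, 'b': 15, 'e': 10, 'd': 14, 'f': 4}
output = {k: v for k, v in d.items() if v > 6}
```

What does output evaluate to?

Step 1: Filter items where value > 6:
  'a': 6 <= 6: removed
  'b': 15 > 6: kept
  'e': 10 > 6: kept
  'd': 14 > 6: kept
  'f': 4 <= 6: removed
Therefore output = {'b': 15, 'e': 10, 'd': 14}.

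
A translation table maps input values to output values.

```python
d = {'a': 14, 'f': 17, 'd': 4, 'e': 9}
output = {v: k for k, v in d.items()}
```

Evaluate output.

Step 1: Invert dict (swap keys and values):
  'a': 14 -> 14: 'a'
  'f': 17 -> 17: 'f'
  'd': 4 -> 4: 'd'
  'e': 9 -> 9: 'e'
Therefore output = {14: 'a', 17: 'f', 4: 'd', 9: 'e'}.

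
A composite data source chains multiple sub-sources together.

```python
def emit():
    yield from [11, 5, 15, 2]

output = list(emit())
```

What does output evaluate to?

Step 1: yield from delegates to the iterable, yielding each element.
Step 2: Collected values: [11, 5, 15, 2].
Therefore output = [11, 5, 15, 2].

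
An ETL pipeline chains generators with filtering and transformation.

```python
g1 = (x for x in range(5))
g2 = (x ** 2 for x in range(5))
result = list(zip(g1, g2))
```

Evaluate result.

Step 1: g1 produces [0, 1, 2, 3, 4].
Step 2: g2 produces [0, 1, 4, 9, 16].
Step 3: zip pairs them: [(0, 0), (1, 1), (2, 4), (3, 9), (4, 16)].
Therefore result = [(0, 0), (1, 1), (2, 4), (3, 9), (4, 16)].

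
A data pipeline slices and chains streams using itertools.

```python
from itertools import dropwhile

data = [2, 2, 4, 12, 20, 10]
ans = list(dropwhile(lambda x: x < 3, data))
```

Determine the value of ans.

Step 1: dropwhile drops elements while < 3:
  2 < 3: dropped
  2 < 3: dropped
  4: kept (dropping stopped)
Step 2: Remaining elements kept regardless of condition.
Therefore ans = [4, 12, 20, 10].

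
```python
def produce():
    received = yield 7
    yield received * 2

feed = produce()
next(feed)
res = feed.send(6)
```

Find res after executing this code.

Step 1: next(feed) advances to first yield, producing 7.
Step 2: send(6) resumes, received = 6.
Step 3: yield received * 2 = 6 * 2 = 12.
Therefore res = 12.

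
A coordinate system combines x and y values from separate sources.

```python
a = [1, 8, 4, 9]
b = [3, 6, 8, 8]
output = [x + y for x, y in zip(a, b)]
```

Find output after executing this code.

Step 1: Add corresponding elements:
  1 + 3 = 4
  8 + 6 = 14
  4 + 8 = 12
  9 + 8 = 17
Therefore output = [4, 14, 12, 17].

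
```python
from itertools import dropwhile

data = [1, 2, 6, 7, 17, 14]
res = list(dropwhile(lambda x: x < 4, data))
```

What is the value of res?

Step 1: dropwhile drops elements while < 4:
  1 < 4: dropped
  2 < 4: dropped
  6: kept (dropping stopped)
Step 2: Remaining elements kept regardless of condition.
Therefore res = [6, 7, 17, 14].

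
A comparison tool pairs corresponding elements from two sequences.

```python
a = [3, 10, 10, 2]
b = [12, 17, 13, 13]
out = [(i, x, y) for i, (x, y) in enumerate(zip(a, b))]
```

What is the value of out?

Step 1: enumerate(zip(a, b)) gives index with paired elements:
  i=0: (3, 12)
  i=1: (10, 17)
  i=2: (10, 13)
  i=3: (2, 13)
Therefore out = [(0, 3, 12), (1, 10, 17), (2, 10, 13), (3, 2, 13)].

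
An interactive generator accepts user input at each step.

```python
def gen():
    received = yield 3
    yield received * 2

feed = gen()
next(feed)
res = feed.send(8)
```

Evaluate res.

Step 1: next(feed) advances to first yield, producing 3.
Step 2: send(8) resumes, received = 8.
Step 3: yield received * 2 = 8 * 2 = 16.
Therefore res = 16.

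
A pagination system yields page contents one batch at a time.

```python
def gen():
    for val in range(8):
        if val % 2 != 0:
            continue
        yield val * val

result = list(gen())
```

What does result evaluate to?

Step 1: Only yield val**2 when val is divisible by 2:
  val=0: 0 % 2 == 0, yield 0**2 = 0
  val=2: 2 % 2 == 0, yield 2**2 = 4
  val=4: 4 % 2 == 0, yield 4**2 = 16
  val=6: 6 % 2 == 0, yield 6**2 = 36
Therefore result = [0, 4, 16, 36].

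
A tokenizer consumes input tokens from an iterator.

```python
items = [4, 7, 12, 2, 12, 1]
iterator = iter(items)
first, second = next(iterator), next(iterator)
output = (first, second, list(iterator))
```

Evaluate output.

Step 1: Create iterator over [4, 7, 12, 2, 12, 1].
Step 2: first = 4, second = 7.
Step 3: Remaining elements: [12, 2, 12, 1].
Therefore output = (4, 7, [12, 2, 12, 1]).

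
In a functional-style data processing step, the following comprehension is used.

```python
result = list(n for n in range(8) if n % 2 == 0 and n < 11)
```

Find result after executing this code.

Step 1: Filter range(8) where n % 2 == 0 and n < 11:
  n=0: both conditions met, included
  n=1: excluded (1 % 2 != 0)
  n=2: both conditions met, included
  n=3: excluded (3 % 2 != 0)
  n=4: both conditions met, included
  n=5: excluded (5 % 2 != 0)
  n=6: both conditions met, included
  n=7: excluded (7 % 2 != 0)
Therefore result = [0, 2, 4, 6].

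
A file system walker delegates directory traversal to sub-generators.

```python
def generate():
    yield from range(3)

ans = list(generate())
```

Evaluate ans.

Step 1: yield from delegates to the iterable, yielding each element.
Step 2: Collected values: [0, 1, 2].
Therefore ans = [0, 1, 2].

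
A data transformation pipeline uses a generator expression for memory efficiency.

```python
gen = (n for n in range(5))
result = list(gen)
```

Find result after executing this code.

Step 1: Generator expression iterates range(5): [0, 1, 2, 3, 4].
Step 2: list() collects all values.
Therefore result = [0, 1, 2, 3, 4].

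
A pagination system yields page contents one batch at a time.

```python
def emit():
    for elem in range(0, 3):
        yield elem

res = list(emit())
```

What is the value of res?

Step 1: The generator yields each value from range(0, 3).
Step 2: list() consumes all yields: [0, 1, 2].
Therefore res = [0, 1, 2].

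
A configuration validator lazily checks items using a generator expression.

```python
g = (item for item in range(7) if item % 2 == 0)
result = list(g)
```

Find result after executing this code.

Step 1: Filter range(7) keeping only even values:
  item=0: even, included
  item=1: odd, excluded
  item=2: even, included
  item=3: odd, excluded
  item=4: even, included
  item=5: odd, excluded
  item=6: even, included
Therefore result = [0, 2, 4, 6].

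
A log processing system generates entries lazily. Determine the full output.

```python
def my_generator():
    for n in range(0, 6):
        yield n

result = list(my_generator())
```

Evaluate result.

Step 1: The generator yields each value from range(0, 6).
Step 2: list() consumes all yields: [0, 1, 2, 3, 4, 5].
Therefore result = [0, 1, 2, 3, 4, 5].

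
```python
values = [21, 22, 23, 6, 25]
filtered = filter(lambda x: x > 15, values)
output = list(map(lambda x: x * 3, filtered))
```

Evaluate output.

Step 1: Filter values for elements > 15:
  21: kept
  22: kept
  23: kept
  6: removed
  25: kept
Step 2: Map x * 3 on filtered [21, 22, 23, 25]:
  21 -> 63
  22 -> 66
  23 -> 69
  25 -> 75
Therefore output = [63, 66, 69, 75].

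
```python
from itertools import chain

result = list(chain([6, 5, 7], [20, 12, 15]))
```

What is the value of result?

Step 1: chain() concatenates iterables: [6, 5, 7] + [20, 12, 15].
Therefore result = [6, 5, 7, 20, 12, 15].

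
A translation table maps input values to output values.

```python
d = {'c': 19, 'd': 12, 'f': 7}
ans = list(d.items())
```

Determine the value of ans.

Step 1: d.items() returns (key, value) pairs in insertion order.
Therefore ans = [('c', 19), ('d', 12), ('f', 7)].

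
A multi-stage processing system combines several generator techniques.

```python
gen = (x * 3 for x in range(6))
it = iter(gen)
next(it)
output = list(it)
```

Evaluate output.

Step 1: Generator produces [0, 3, 6, 9, 12, 15].
Step 2: next(it) consumes first element (0).
Step 3: list(it) collects remaining: [3, 6, 9, 12, 15].
Therefore output = [3, 6, 9, 12, 15].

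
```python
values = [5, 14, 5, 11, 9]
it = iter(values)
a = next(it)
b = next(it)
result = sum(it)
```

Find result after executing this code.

Step 1: Create iterator over [5, 14, 5, 11, 9].
Step 2: a = next() = 5, b = next() = 14.
Step 3: sum() of remaining [5, 11, 9] = 25.
Therefore result = 25.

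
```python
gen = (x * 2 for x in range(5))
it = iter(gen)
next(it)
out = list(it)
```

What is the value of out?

Step 1: Generator produces [0, 2, 4, 6, 8].
Step 2: next(it) consumes first element (0).
Step 3: list(it) collects remaining: [2, 4, 6, 8].
Therefore out = [2, 4, 6, 8].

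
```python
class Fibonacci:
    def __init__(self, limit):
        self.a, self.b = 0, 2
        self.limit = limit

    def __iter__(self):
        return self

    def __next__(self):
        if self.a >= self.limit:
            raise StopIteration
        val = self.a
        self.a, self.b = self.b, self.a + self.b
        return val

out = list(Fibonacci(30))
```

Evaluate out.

Step 1: Fibonacci-like sequence (a=0, b=2) until >= 30:
  Yield 0, then a,b = 2,2
  Yield 2, then a,b = 2,4
  Yield 2, then a,b = 4,6
  Yield 4, then a,b = 6,10
  Yield 6, then a,b = 10,16
  Yield 10, then a,b = 16,26
  Yield 16, then a,b = 26,42
  Yield 26, then a,b = 42,68
Step 2: 42 >= 30, stop.
Therefore out = [0, 2, 2, 4, 6, 10, 16, 26].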